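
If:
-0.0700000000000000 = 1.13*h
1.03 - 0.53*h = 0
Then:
No Solution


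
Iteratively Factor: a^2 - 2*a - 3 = (a - 3)*(a + 1)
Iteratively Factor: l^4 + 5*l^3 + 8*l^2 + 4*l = (l + 2)*(l^3 + 3*l^2 + 2*l) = (l + 1)*(l + 2)*(l^2 + 2*l) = l*(l + 1)*(l + 2)*(l + 2)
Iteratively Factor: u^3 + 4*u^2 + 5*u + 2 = (u + 1)*(u^2 + 3*u + 2) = (u + 1)^2*(u + 2)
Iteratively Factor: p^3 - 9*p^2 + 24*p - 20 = (p - 2)*(p^2 - 7*p + 10) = (p - 2)^2*(p - 5)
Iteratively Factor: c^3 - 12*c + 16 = (c + 4)*(c^2 - 4*c + 4) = (c - 2)*(c + 4)*(c - 2)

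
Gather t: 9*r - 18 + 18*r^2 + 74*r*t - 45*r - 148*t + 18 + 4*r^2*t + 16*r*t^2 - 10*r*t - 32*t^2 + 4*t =18*r^2 - 36*r + t^2*(16*r - 32) + t*(4*r^2 + 64*r - 144)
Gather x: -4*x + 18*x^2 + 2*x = 18*x^2 - 2*x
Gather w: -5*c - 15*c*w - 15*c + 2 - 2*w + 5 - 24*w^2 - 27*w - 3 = -20*c - 24*w^2 + w*(-15*c - 29) + 4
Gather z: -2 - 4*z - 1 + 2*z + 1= -2*z - 2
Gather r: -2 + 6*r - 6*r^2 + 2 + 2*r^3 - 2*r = 2*r^3 - 6*r^2 + 4*r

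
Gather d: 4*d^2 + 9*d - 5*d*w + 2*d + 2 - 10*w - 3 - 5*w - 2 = 4*d^2 + d*(11 - 5*w) - 15*w - 3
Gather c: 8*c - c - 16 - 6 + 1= 7*c - 21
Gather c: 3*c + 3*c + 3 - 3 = 6*c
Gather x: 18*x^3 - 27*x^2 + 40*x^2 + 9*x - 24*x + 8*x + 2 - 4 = 18*x^3 + 13*x^2 - 7*x - 2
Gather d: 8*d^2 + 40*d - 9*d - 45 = 8*d^2 + 31*d - 45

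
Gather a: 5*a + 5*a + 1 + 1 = 10*a + 2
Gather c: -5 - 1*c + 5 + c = 0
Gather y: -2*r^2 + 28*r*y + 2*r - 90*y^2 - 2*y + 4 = -2*r^2 + 2*r - 90*y^2 + y*(28*r - 2) + 4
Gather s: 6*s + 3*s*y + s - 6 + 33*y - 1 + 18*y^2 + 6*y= s*(3*y + 7) + 18*y^2 + 39*y - 7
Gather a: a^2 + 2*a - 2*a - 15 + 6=a^2 - 9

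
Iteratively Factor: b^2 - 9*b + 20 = (b - 5)*(b - 4)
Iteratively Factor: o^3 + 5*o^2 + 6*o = (o + 3)*(o^2 + 2*o) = (o + 2)*(o + 3)*(o)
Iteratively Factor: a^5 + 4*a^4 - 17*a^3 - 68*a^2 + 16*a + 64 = (a + 4)*(a^4 - 17*a^2 + 16) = (a + 4)^2*(a^3 - 4*a^2 - a + 4) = (a + 1)*(a + 4)^2*(a^2 - 5*a + 4) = (a - 4)*(a + 1)*(a + 4)^2*(a - 1)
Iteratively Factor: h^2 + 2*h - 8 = (h + 4)*(h - 2)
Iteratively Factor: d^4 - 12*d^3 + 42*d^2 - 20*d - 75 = (d - 5)*(d^3 - 7*d^2 + 7*d + 15) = (d - 5)^2*(d^2 - 2*d - 3) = (d - 5)^2*(d + 1)*(d - 3)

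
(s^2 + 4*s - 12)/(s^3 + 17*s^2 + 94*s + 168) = (s - 2)/(s^2 + 11*s + 28)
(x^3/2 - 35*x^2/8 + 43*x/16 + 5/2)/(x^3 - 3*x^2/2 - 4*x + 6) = (8*x^3 - 70*x^2 + 43*x + 40)/(8*(2*x^3 - 3*x^2 - 8*x + 12))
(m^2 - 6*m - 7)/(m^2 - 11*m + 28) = (m + 1)/(m - 4)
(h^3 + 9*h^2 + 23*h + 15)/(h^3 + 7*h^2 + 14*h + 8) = (h^2 + 8*h + 15)/(h^2 + 6*h + 8)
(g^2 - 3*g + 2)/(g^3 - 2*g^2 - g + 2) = 1/(g + 1)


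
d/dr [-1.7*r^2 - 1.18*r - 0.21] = -3.4*r - 1.18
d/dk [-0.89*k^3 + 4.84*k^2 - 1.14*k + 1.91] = -2.67*k^2 + 9.68*k - 1.14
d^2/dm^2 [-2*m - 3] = 0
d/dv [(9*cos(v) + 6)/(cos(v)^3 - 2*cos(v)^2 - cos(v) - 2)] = 6*(3*cos(v)^3 - 4*cos(v) + 2)*sin(v)/(sin(v)^2*cos(v) - 2*sin(v)^2 + 4)^2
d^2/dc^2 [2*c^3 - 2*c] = 12*c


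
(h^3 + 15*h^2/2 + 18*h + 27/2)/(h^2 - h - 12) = (2*h^2 + 9*h + 9)/(2*(h - 4))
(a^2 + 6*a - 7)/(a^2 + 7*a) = (a - 1)/a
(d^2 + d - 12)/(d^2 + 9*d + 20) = (d - 3)/(d + 5)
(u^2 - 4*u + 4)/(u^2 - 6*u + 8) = (u - 2)/(u - 4)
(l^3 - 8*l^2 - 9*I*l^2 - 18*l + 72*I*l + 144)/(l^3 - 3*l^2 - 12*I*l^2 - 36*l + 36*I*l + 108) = (l^2 - l*(8 + 3*I) + 24*I)/(l^2 - 3*l*(1 + 2*I) + 18*I)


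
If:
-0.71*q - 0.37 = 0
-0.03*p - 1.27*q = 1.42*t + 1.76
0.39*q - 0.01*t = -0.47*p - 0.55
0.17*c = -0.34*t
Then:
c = 1.51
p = -0.75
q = -0.52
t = -0.76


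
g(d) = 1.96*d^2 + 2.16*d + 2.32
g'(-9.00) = -33.12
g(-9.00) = 141.64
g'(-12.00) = -44.88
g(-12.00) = 258.64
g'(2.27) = 11.06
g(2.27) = 17.32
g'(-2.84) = -8.97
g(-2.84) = 11.99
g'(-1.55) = -3.92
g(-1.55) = 3.68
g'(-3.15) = -10.19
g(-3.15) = 14.96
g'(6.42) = 27.33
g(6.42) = 96.97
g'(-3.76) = -12.58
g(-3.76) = 21.91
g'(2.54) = 12.12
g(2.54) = 20.45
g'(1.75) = 9.02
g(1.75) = 12.10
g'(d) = 3.92*d + 2.16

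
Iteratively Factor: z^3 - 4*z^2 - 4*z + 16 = (z - 4)*(z^2 - 4) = (z - 4)*(z + 2)*(z - 2)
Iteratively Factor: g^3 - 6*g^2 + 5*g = (g - 1)*(g^2 - 5*g) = (g - 5)*(g - 1)*(g)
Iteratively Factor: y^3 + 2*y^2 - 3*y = (y - 1)*(y^2 + 3*y) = (y - 1)*(y + 3)*(y)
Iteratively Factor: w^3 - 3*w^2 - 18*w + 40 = (w + 4)*(w^2 - 7*w + 10) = (w - 2)*(w + 4)*(w - 5)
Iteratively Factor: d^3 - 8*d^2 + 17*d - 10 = (d - 2)*(d^2 - 6*d + 5) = (d - 2)*(d - 1)*(d - 5)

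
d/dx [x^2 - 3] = 2*x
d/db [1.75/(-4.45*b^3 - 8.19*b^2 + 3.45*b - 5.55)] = (23.3625*b^2 + 28.665*b - 6.0375)/(4.45*b^3 + 8.19*b^2 - 3.45*b + 5.55)^2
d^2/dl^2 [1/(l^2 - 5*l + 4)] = 2*(-l^2 + 5*l + (2*l - 5)^2 - 4)/(l^2 - 5*l + 4)^3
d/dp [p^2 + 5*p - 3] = 2*p + 5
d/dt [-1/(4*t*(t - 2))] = (t - 1)/(2*t^2*(t - 2)^2)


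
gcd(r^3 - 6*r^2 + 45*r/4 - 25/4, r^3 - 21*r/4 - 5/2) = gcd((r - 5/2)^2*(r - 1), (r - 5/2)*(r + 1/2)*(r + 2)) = r - 5/2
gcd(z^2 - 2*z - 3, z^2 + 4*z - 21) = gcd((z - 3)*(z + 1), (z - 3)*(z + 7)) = z - 3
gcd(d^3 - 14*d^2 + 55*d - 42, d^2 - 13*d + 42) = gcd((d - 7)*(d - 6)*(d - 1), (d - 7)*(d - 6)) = d^2 - 13*d + 42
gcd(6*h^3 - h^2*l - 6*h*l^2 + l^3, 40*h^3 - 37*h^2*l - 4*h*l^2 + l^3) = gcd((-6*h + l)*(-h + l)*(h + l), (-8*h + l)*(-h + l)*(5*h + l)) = h - l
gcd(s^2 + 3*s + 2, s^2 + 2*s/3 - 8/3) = s + 2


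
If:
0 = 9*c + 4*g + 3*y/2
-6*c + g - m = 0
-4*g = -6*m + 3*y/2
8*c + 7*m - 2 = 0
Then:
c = -4/5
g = -18/5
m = 6/5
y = 72/5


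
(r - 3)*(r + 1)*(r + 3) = r^3 + r^2 - 9*r - 9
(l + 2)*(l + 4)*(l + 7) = l^3 + 13*l^2 + 50*l + 56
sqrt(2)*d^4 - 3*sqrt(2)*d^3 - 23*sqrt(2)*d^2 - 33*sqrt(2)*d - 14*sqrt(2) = (d - 7)*(d + 1)*(d + 2)*(sqrt(2)*d + sqrt(2))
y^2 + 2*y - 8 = (y - 2)*(y + 4)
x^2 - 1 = (x - 1)*(x + 1)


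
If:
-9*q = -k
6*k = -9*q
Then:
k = 0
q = 0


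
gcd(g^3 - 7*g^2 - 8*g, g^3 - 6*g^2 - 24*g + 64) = g - 8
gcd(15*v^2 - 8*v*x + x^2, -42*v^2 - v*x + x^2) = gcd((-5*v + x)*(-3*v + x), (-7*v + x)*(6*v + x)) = 1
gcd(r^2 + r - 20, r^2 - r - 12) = r - 4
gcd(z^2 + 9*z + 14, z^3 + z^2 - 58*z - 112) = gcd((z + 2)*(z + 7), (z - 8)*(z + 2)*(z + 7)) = z^2 + 9*z + 14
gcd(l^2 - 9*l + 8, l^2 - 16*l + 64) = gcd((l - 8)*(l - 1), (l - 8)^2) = l - 8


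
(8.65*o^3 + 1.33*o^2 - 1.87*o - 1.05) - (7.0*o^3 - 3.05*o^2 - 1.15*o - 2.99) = 1.65*o^3 + 4.38*o^2 - 0.72*o + 1.94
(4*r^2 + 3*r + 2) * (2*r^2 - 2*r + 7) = 8*r^4 - 2*r^3 + 26*r^2 + 17*r + 14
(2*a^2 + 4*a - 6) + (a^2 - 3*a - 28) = 3*a^2 + a - 34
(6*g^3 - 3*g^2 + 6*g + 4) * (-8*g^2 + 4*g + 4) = -48*g^5 + 48*g^4 - 36*g^3 - 20*g^2 + 40*g + 16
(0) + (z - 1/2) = z - 1/2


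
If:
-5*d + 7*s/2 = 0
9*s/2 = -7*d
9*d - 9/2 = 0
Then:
No Solution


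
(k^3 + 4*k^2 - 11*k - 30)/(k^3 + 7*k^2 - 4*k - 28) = (k^2 + 2*k - 15)/(k^2 + 5*k - 14)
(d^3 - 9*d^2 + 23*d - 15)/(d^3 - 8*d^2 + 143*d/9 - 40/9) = 9*(d^2 - 4*d + 3)/(9*d^2 - 27*d + 8)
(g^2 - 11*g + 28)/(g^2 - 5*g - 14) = (g - 4)/(g + 2)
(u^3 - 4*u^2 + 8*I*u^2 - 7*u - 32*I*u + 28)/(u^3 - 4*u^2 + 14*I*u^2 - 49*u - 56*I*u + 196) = (u + I)/(u + 7*I)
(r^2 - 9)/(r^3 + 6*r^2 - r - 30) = (r - 3)/(r^2 + 3*r - 10)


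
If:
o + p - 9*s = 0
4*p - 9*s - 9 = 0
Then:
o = 27*s/4 - 9/4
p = 9*s/4 + 9/4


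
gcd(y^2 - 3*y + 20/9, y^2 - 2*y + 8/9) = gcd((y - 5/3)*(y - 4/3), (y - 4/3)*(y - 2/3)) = y - 4/3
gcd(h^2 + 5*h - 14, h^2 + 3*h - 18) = 1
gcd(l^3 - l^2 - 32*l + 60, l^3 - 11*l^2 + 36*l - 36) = l - 2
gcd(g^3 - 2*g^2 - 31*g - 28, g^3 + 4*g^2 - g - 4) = g^2 + 5*g + 4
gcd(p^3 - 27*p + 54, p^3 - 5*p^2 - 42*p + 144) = p^2 + 3*p - 18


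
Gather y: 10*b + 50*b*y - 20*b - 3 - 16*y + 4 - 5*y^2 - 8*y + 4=-10*b - 5*y^2 + y*(50*b - 24) + 5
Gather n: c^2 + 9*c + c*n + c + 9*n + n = c^2 + 10*c + n*(c + 10)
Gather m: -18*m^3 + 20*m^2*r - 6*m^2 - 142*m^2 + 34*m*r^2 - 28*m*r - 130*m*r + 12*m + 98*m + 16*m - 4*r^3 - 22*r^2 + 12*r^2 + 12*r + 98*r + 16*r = -18*m^3 + m^2*(20*r - 148) + m*(34*r^2 - 158*r + 126) - 4*r^3 - 10*r^2 + 126*r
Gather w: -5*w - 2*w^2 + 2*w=-2*w^2 - 3*w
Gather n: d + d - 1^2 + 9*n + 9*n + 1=2*d + 18*n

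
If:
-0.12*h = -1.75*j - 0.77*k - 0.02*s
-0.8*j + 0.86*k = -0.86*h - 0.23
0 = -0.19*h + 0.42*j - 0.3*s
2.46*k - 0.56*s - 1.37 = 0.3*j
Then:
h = -1.16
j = -0.34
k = 0.58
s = 0.26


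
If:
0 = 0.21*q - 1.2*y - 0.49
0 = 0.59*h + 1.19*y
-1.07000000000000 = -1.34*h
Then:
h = 0.80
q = 0.07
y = -0.40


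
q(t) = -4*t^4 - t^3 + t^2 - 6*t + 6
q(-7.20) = -10275.25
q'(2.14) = -172.26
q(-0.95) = 10.20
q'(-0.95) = 3.11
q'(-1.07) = 8.03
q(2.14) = -95.95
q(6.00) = -5394.00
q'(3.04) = -477.16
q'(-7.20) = 5796.05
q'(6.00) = -3558.00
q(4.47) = -1687.10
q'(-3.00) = 393.00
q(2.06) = -82.89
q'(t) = -16*t^3 - 3*t^2 + 2*t - 6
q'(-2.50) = 220.25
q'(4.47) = -1486.04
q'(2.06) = -154.48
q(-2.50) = -113.38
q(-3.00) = -264.00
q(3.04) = -372.72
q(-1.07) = 9.55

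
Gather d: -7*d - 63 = -7*d - 63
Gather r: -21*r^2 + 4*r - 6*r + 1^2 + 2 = -21*r^2 - 2*r + 3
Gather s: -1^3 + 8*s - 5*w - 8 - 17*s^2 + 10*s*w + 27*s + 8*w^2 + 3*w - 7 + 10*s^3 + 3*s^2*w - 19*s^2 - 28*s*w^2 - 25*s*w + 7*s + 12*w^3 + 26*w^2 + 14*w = 10*s^3 + s^2*(3*w - 36) + s*(-28*w^2 - 15*w + 42) + 12*w^3 + 34*w^2 + 12*w - 16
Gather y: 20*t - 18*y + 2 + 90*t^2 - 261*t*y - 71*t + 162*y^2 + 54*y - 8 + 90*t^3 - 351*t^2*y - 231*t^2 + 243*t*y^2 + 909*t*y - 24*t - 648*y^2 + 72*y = 90*t^3 - 141*t^2 - 75*t + y^2*(243*t - 486) + y*(-351*t^2 + 648*t + 108) - 6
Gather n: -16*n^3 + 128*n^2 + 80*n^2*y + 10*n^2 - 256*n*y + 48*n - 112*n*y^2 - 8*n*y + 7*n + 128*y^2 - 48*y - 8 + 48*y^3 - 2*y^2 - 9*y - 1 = -16*n^3 + n^2*(80*y + 138) + n*(-112*y^2 - 264*y + 55) + 48*y^3 + 126*y^2 - 57*y - 9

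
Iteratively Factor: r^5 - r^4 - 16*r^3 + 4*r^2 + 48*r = (r - 2)*(r^4 + r^3 - 14*r^2 - 24*r) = r*(r - 2)*(r^3 + r^2 - 14*r - 24) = r*(r - 4)*(r - 2)*(r^2 + 5*r + 6) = r*(r - 4)*(r - 2)*(r + 2)*(r + 3)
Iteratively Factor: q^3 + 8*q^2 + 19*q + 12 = (q + 4)*(q^2 + 4*q + 3) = (q + 3)*(q + 4)*(q + 1)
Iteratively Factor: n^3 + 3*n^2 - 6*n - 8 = (n + 1)*(n^2 + 2*n - 8) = (n - 2)*(n + 1)*(n + 4)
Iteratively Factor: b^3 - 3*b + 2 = (b - 1)*(b^2 + b - 2) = (b - 1)*(b + 2)*(b - 1)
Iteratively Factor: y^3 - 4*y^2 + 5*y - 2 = (y - 1)*(y^2 - 3*y + 2) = (y - 1)^2*(y - 2)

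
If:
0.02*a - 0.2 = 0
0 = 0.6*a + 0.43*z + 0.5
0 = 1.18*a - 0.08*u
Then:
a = 10.00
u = 147.50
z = -15.12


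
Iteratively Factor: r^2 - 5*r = (r - 5)*(r)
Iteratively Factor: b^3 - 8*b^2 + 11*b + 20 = (b - 4)*(b^2 - 4*b - 5) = (b - 4)*(b + 1)*(b - 5)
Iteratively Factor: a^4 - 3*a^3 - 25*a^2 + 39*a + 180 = (a - 5)*(a^3 + 2*a^2 - 15*a - 36) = (a - 5)*(a + 3)*(a^2 - a - 12) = (a - 5)*(a + 3)^2*(a - 4)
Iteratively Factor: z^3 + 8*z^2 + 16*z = (z + 4)*(z^2 + 4*z) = z*(z + 4)*(z + 4)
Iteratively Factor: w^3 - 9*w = (w - 3)*(w^2 + 3*w) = (w - 3)*(w + 3)*(w)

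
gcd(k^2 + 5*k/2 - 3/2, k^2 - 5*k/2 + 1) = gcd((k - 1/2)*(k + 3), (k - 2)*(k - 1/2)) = k - 1/2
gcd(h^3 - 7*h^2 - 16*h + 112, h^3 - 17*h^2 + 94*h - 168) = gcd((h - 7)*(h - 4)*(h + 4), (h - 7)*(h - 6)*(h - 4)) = h^2 - 11*h + 28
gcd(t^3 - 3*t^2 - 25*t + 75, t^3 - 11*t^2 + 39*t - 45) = t^2 - 8*t + 15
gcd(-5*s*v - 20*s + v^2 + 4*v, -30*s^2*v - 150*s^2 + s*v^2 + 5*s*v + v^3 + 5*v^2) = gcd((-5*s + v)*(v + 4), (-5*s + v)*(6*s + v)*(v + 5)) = 5*s - v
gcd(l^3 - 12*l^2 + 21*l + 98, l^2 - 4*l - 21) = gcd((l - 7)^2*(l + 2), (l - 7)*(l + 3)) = l - 7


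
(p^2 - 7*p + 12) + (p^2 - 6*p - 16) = 2*p^2 - 13*p - 4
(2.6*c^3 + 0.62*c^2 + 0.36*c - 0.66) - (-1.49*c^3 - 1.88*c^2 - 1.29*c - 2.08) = 4.09*c^3 + 2.5*c^2 + 1.65*c + 1.42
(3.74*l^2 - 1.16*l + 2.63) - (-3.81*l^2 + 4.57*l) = 7.55*l^2 - 5.73*l + 2.63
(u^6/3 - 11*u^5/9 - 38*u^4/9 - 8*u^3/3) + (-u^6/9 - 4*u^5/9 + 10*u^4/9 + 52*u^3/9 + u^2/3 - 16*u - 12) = 2*u^6/9 - 5*u^5/3 - 28*u^4/9 + 28*u^3/9 + u^2/3 - 16*u - 12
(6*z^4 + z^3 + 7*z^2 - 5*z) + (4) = 6*z^4 + z^3 + 7*z^2 - 5*z + 4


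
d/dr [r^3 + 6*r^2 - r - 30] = 3*r^2 + 12*r - 1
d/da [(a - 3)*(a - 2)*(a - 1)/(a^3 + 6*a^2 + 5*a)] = 6*(2*a^4 - 2*a^3 - 13*a^2 + 12*a + 5)/(a^2*(a^4 + 12*a^3 + 46*a^2 + 60*a + 25))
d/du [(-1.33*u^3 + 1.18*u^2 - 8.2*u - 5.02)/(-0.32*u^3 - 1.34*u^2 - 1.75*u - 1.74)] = (2.22044604925031e-16*u^5 + 2.1598*u^4 - 0.592999999999998*u^3 - 10.9296*u^2 - 17.56*u + 5.483)/(0.1024*u^6 + 0.8576*u^5 + 2.9156*u^4 + 5.8036*u^3 + 7.7257*u^2 + 6.09*u + 3.0276)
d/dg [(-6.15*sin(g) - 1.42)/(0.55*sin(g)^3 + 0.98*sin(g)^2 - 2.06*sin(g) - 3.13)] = (6.765*sin(g)^3 + 8.37*sin(g)^2 + 2.7832*sin(g) + 16.3243)*cos(g)/(0.3025*sin(g)^6 + 1.078*sin(g)^5 - 1.3056*sin(g)^4 - 7.4806*sin(g)^3 - 1.8912*sin(g)^2 + 12.8956*sin(g) + 9.7969)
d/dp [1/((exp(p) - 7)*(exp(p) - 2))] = (9 - 2*exp(p))*exp(p)/(exp(4*p) - 18*exp(3*p) + 109*exp(2*p) - 252*exp(p) + 196)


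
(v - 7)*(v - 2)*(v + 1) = v^3 - 8*v^2 + 5*v + 14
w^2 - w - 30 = (w - 6)*(w + 5)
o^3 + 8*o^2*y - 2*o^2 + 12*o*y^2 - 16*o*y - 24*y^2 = (o - 2)*(o + 2*y)*(o + 6*y)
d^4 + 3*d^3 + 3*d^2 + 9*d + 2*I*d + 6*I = (d + 3)*(d - 2*I)*(d + I)^2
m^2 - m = m*(m - 1)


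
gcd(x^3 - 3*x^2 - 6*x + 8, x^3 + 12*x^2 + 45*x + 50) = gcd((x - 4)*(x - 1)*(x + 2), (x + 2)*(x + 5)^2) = x + 2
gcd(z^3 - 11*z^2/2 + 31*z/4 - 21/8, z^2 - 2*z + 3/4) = z^2 - 2*z + 3/4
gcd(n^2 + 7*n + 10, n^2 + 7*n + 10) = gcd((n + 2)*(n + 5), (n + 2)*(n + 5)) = n^2 + 7*n + 10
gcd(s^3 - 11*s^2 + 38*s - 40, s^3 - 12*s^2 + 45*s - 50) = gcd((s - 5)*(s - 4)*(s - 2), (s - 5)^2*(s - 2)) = s^2 - 7*s + 10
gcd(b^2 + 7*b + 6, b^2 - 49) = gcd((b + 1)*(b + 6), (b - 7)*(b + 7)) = 1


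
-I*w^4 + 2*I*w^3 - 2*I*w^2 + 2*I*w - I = (w - 1)^2*(w - I)*(-I*w + 1)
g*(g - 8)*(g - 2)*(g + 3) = g^4 - 7*g^3 - 14*g^2 + 48*g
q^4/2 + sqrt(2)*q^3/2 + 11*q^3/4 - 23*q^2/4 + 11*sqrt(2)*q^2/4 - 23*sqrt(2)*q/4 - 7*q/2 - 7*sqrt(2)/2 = (q/2 + sqrt(2)/2)*(q - 2)*(q + 1/2)*(q + 7)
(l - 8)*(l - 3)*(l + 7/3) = l^3 - 26*l^2/3 - 5*l/3 + 56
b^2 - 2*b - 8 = (b - 4)*(b + 2)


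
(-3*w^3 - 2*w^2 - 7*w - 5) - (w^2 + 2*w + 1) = -3*w^3 - 3*w^2 - 9*w - 6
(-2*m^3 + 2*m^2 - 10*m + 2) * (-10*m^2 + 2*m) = 20*m^5 - 24*m^4 + 104*m^3 - 40*m^2 + 4*m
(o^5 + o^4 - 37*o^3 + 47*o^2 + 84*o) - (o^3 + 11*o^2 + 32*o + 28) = o^5 + o^4 - 38*o^3 + 36*o^2 + 52*o - 28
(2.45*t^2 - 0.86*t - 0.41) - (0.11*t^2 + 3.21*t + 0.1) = 2.34*t^2 - 4.07*t - 0.51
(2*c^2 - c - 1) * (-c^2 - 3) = -2*c^4 + c^3 - 5*c^2 + 3*c + 3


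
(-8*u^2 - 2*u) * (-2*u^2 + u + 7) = 16*u^4 - 4*u^3 - 58*u^2 - 14*u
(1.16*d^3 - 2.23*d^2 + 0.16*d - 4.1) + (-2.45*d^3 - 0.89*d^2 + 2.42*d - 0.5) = -1.29*d^3 - 3.12*d^2 + 2.58*d - 4.6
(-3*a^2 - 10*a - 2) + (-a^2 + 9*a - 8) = -4*a^2 - a - 10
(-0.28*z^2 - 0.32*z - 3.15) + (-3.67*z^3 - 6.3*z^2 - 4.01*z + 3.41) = -3.67*z^3 - 6.58*z^2 - 4.33*z + 0.26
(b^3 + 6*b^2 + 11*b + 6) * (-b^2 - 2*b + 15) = -b^5 - 8*b^4 - 8*b^3 + 62*b^2 + 153*b + 90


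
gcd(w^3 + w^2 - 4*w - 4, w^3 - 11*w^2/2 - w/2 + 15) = w - 2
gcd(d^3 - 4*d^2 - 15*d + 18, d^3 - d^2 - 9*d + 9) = d^2 + 2*d - 3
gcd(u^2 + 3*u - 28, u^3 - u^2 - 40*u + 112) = u^2 + 3*u - 28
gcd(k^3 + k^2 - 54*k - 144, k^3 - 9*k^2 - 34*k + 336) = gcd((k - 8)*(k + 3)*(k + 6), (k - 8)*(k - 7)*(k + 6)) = k^2 - 2*k - 48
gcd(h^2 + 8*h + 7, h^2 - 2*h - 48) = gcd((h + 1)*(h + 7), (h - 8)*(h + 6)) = 1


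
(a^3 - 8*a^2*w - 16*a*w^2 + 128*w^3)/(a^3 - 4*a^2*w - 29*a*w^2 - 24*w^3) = (a^2 - 16*w^2)/(a^2 + 4*a*w + 3*w^2)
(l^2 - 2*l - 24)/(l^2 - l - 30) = (l + 4)/(l + 5)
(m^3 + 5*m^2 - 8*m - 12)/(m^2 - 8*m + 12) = (m^2 + 7*m + 6)/(m - 6)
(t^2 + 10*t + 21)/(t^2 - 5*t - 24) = (t + 7)/(t - 8)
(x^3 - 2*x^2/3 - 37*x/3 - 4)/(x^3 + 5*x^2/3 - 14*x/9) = 3*(3*x^3 - 2*x^2 - 37*x - 12)/(x*(9*x^2 + 15*x - 14))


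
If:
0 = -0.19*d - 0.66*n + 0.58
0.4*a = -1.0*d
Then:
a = 8.68421052631579*n - 7.63157894736842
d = 3.05263157894737 - 3.47368421052632*n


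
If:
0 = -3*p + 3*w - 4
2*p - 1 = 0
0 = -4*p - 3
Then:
No Solution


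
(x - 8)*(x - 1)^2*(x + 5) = x^4 - 5*x^3 - 33*x^2 + 77*x - 40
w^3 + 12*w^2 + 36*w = w*(w + 6)^2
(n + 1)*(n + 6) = n^2 + 7*n + 6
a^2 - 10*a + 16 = (a - 8)*(a - 2)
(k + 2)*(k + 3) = k^2 + 5*k + 6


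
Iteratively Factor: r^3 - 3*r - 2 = (r - 2)*(r^2 + 2*r + 1) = (r - 2)*(r + 1)*(r + 1)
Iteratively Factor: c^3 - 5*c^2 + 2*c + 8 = (c - 4)*(c^2 - c - 2) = (c - 4)*(c + 1)*(c - 2)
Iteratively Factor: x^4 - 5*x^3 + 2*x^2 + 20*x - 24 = (x - 2)*(x^3 - 3*x^2 - 4*x + 12) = (x - 3)*(x - 2)*(x^2 - 4) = (x - 3)*(x - 2)*(x + 2)*(x - 2)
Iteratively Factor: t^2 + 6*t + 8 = (t + 2)*(t + 4)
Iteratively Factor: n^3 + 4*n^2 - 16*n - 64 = (n - 4)*(n^2 + 8*n + 16) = (n - 4)*(n + 4)*(n + 4)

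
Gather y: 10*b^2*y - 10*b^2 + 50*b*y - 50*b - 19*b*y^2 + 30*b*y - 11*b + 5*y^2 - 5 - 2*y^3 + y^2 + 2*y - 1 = -10*b^2 - 61*b - 2*y^3 + y^2*(6 - 19*b) + y*(10*b^2 + 80*b + 2) - 6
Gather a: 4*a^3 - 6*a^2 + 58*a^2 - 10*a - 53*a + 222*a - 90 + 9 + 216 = 4*a^3 + 52*a^2 + 159*a + 135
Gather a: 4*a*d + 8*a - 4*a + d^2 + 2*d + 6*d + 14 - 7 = a*(4*d + 4) + d^2 + 8*d + 7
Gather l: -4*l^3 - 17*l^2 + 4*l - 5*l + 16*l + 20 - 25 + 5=-4*l^3 - 17*l^2 + 15*l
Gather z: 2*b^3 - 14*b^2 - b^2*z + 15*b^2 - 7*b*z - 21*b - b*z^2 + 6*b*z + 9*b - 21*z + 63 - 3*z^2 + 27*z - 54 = 2*b^3 + b^2 - 12*b + z^2*(-b - 3) + z*(-b^2 - b + 6) + 9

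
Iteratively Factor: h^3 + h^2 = (h)*(h^2 + h) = h*(h + 1)*(h)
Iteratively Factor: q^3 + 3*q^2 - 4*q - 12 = (q + 3)*(q^2 - 4) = (q + 2)*(q + 3)*(q - 2)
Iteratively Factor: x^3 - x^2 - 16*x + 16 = (x + 4)*(x^2 - 5*x + 4) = (x - 4)*(x + 4)*(x - 1)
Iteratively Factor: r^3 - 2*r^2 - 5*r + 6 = (r + 2)*(r^2 - 4*r + 3) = (r - 3)*(r + 2)*(r - 1)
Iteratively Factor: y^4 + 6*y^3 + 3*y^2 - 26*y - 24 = (y + 4)*(y^3 + 2*y^2 - 5*y - 6) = (y + 1)*(y + 4)*(y^2 + y - 6) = (y + 1)*(y + 3)*(y + 4)*(y - 2)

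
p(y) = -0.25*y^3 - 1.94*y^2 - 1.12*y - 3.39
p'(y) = -0.75*y^2 - 3.88*y - 1.12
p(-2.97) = -10.63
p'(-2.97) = 3.79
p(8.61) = -316.42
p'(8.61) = -90.13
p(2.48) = -21.91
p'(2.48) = -15.36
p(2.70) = -25.48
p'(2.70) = -17.06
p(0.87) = -6.00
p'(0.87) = -5.06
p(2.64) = -24.47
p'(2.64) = -16.59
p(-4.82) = -15.07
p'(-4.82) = 0.16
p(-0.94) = -3.84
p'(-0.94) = 1.86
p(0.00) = -3.39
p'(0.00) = -1.12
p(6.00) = -133.95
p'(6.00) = -51.40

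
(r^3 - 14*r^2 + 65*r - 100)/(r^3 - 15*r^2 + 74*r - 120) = (r - 5)/(r - 6)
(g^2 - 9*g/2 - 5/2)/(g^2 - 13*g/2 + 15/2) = (2*g + 1)/(2*g - 3)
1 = 1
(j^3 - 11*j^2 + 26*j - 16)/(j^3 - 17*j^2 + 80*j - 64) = (j - 2)/(j - 8)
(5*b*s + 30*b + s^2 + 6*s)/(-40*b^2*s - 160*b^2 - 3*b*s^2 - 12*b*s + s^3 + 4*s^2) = (s + 6)/(-8*b*s - 32*b + s^2 + 4*s)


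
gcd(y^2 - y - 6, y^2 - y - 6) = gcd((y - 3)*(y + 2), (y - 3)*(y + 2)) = y^2 - y - 6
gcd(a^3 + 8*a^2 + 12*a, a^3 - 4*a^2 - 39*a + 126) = a + 6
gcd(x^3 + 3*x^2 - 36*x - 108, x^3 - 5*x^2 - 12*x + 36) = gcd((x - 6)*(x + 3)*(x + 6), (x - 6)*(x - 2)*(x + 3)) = x^2 - 3*x - 18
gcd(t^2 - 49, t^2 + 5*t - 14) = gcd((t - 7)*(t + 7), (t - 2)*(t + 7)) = t + 7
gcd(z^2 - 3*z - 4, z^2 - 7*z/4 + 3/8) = 1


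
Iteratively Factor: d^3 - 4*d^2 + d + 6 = (d - 2)*(d^2 - 2*d - 3) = (d - 3)*(d - 2)*(d + 1)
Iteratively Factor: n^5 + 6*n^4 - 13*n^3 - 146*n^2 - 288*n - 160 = (n + 4)*(n^4 + 2*n^3 - 21*n^2 - 62*n - 40) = (n - 5)*(n + 4)*(n^3 + 7*n^2 + 14*n + 8) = (n - 5)*(n + 2)*(n + 4)*(n^2 + 5*n + 4) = (n - 5)*(n + 1)*(n + 2)*(n + 4)*(n + 4)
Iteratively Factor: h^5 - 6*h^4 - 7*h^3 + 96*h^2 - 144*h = (h)*(h^4 - 6*h^3 - 7*h^2 + 96*h - 144) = h*(h - 4)*(h^3 - 2*h^2 - 15*h + 36) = h*(h - 4)*(h - 3)*(h^2 + h - 12) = h*(h - 4)*(h - 3)*(h + 4)*(h - 3)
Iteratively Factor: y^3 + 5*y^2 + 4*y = (y + 1)*(y^2 + 4*y) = (y + 1)*(y + 4)*(y)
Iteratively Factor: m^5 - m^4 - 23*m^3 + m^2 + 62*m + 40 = (m + 1)*(m^4 - 2*m^3 - 21*m^2 + 22*m + 40) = (m + 1)^2*(m^3 - 3*m^2 - 18*m + 40) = (m + 1)^2*(m + 4)*(m^2 - 7*m + 10) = (m - 2)*(m + 1)^2*(m + 4)*(m - 5)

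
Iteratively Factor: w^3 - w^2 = (w)*(w^2 - w) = w^2*(w - 1)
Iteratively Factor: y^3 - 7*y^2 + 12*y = (y - 3)*(y^2 - 4*y) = y*(y - 3)*(y - 4)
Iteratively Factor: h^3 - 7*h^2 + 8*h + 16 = (h - 4)*(h^2 - 3*h - 4) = (h - 4)*(h + 1)*(h - 4)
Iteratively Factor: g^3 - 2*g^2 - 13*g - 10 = (g - 5)*(g^2 + 3*g + 2) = (g - 5)*(g + 2)*(g + 1)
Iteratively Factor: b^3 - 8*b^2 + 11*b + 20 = (b + 1)*(b^2 - 9*b + 20) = (b - 4)*(b + 1)*(b - 5)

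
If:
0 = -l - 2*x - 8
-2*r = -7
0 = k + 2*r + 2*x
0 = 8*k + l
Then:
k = 1/9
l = -8/9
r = 7/2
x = -32/9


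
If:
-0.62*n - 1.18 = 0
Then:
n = -1.90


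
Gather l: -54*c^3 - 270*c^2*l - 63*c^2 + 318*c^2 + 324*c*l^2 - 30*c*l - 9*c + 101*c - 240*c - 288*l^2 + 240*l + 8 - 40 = -54*c^3 + 255*c^2 - 148*c + l^2*(324*c - 288) + l*(-270*c^2 - 30*c + 240) - 32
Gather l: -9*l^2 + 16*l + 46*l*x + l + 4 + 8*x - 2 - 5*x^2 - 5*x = -9*l^2 + l*(46*x + 17) - 5*x^2 + 3*x + 2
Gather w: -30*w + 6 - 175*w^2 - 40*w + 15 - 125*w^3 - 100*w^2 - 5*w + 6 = -125*w^3 - 275*w^2 - 75*w + 27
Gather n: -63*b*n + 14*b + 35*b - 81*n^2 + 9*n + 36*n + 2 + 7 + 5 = 49*b - 81*n^2 + n*(45 - 63*b) + 14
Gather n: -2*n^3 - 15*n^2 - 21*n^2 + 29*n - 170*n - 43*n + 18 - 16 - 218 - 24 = -2*n^3 - 36*n^2 - 184*n - 240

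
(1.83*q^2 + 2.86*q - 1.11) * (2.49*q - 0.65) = 4.5567*q^3 + 5.9319*q^2 - 4.6229*q + 0.7215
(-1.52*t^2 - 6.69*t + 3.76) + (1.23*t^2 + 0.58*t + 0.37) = -0.29*t^2 - 6.11*t + 4.13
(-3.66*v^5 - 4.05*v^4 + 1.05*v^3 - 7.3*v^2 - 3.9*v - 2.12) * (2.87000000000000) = -10.5042*v^5 - 11.6235*v^4 + 3.0135*v^3 - 20.951*v^2 - 11.193*v - 6.0844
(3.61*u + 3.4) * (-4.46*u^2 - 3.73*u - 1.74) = -16.1006*u^3 - 28.6293*u^2 - 18.9634*u - 5.916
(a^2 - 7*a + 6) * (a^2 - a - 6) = a^4 - 8*a^3 + 7*a^2 + 36*a - 36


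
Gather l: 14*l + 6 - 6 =14*l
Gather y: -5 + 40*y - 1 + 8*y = 48*y - 6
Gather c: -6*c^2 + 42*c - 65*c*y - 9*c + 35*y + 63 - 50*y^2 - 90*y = -6*c^2 + c*(33 - 65*y) - 50*y^2 - 55*y + 63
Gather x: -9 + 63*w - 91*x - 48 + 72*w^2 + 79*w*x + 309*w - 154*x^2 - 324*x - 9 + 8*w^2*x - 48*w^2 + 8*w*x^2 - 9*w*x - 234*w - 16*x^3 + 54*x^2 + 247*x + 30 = 24*w^2 + 138*w - 16*x^3 + x^2*(8*w - 100) + x*(8*w^2 + 70*w - 168) - 36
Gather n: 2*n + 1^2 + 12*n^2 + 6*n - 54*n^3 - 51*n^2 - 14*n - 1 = -54*n^3 - 39*n^2 - 6*n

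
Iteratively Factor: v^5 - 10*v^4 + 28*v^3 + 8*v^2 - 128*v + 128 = (v + 2)*(v^4 - 12*v^3 + 52*v^2 - 96*v + 64) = (v - 2)*(v + 2)*(v^3 - 10*v^2 + 32*v - 32) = (v - 4)*(v - 2)*(v + 2)*(v^2 - 6*v + 8) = (v - 4)*(v - 2)^2*(v + 2)*(v - 4)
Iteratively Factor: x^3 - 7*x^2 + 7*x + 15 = (x - 3)*(x^2 - 4*x - 5) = (x - 5)*(x - 3)*(x + 1)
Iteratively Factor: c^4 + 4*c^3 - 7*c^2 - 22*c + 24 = (c - 1)*(c^3 + 5*c^2 - 2*c - 24) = (c - 2)*(c - 1)*(c^2 + 7*c + 12) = (c - 2)*(c - 1)*(c + 4)*(c + 3)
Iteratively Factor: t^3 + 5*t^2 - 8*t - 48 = (t + 4)*(t^2 + t - 12) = (t - 3)*(t + 4)*(t + 4)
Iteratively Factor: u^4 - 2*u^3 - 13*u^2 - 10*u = (u)*(u^3 - 2*u^2 - 13*u - 10) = u*(u + 2)*(u^2 - 4*u - 5) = u*(u + 1)*(u + 2)*(u - 5)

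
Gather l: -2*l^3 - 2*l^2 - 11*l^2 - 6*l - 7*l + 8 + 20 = -2*l^3 - 13*l^2 - 13*l + 28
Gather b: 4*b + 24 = 4*b + 24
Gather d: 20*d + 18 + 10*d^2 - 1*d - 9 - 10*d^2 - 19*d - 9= 0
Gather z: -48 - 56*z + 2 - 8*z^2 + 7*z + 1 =-8*z^2 - 49*z - 45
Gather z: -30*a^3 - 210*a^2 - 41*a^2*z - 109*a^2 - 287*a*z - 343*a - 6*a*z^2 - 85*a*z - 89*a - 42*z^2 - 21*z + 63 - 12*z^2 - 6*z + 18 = -30*a^3 - 319*a^2 - 432*a + z^2*(-6*a - 54) + z*(-41*a^2 - 372*a - 27) + 81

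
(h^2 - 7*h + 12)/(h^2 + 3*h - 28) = (h - 3)/(h + 7)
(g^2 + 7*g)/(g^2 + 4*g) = (g + 7)/(g + 4)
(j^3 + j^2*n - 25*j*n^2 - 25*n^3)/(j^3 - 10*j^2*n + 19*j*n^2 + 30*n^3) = (j + 5*n)/(j - 6*n)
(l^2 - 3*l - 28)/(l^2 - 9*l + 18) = (l^2 - 3*l - 28)/(l^2 - 9*l + 18)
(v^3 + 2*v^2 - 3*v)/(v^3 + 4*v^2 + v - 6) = v/(v + 2)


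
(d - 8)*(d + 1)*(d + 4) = d^3 - 3*d^2 - 36*d - 32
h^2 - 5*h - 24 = (h - 8)*(h + 3)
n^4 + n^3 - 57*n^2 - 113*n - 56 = (n - 8)*(n + 1)^2*(n + 7)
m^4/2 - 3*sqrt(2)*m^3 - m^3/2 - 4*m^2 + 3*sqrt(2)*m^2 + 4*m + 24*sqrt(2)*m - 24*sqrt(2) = (m/2 + sqrt(2))*(m - 1)*(m - 6*sqrt(2))*(m - 2*sqrt(2))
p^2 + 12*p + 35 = (p + 5)*(p + 7)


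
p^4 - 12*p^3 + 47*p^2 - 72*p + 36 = (p - 6)*(p - 3)*(p - 2)*(p - 1)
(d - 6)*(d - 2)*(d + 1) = d^3 - 7*d^2 + 4*d + 12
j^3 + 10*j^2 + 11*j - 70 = (j - 2)*(j + 5)*(j + 7)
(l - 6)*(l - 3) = l^2 - 9*l + 18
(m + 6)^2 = m^2 + 12*m + 36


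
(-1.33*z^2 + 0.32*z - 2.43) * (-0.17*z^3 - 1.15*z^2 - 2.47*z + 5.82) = 0.2261*z^5 + 1.4751*z^4 + 3.3302*z^3 - 5.7365*z^2 + 7.8645*z - 14.1426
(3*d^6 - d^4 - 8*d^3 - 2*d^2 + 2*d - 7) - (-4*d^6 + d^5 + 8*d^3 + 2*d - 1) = 7*d^6 - d^5 - d^4 - 16*d^3 - 2*d^2 - 6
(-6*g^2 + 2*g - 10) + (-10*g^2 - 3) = -16*g^2 + 2*g - 13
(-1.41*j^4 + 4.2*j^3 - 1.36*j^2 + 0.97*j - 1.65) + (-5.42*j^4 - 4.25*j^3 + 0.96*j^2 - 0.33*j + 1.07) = -6.83*j^4 - 0.0499999999999998*j^3 - 0.4*j^2 + 0.64*j - 0.58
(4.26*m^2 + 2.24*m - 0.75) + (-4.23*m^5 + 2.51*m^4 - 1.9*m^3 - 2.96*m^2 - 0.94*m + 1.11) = -4.23*m^5 + 2.51*m^4 - 1.9*m^3 + 1.3*m^2 + 1.3*m + 0.36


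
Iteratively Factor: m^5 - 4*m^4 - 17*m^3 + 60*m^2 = (m - 3)*(m^4 - m^3 - 20*m^2) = m*(m - 3)*(m^3 - m^2 - 20*m) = m*(m - 5)*(m - 3)*(m^2 + 4*m) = m*(m - 5)*(m - 3)*(m + 4)*(m)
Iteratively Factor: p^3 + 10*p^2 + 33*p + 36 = (p + 4)*(p^2 + 6*p + 9) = (p + 3)*(p + 4)*(p + 3)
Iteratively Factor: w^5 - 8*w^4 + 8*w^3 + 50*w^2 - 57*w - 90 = (w - 5)*(w^4 - 3*w^3 - 7*w^2 + 15*w + 18) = (w - 5)*(w - 3)*(w^3 - 7*w - 6) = (w - 5)*(w - 3)^2*(w^2 + 3*w + 2) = (w - 5)*(w - 3)^2*(w + 2)*(w + 1)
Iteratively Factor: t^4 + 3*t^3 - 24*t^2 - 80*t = (t)*(t^3 + 3*t^2 - 24*t - 80) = t*(t + 4)*(t^2 - t - 20) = t*(t + 4)^2*(t - 5)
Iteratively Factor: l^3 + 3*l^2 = (l)*(l^2 + 3*l) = l^2*(l + 3)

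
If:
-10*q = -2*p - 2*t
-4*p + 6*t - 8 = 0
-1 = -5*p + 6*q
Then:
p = 13/15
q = 5/9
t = 86/45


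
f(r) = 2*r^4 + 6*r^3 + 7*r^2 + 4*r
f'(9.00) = 7420.00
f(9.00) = 18099.00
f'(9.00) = 7420.00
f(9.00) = 18099.00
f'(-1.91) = -12.82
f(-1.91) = 2.71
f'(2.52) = 281.61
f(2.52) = 231.21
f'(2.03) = 173.52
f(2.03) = 121.12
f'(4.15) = 943.89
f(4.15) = 1159.23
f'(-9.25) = -4917.00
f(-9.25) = 10455.10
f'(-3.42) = -153.36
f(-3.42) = 101.80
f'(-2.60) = -51.33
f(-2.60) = 22.86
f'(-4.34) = -371.69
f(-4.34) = 333.57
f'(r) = 8*r^3 + 18*r^2 + 14*r + 4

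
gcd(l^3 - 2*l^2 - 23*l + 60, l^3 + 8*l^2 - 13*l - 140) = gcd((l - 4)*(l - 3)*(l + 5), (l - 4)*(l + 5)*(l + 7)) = l^2 + l - 20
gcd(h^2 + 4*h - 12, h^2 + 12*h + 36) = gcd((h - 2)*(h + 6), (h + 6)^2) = h + 6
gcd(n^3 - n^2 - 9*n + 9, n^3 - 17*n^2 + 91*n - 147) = n - 3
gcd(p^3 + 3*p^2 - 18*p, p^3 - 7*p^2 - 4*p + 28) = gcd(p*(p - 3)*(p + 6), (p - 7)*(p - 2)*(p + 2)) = 1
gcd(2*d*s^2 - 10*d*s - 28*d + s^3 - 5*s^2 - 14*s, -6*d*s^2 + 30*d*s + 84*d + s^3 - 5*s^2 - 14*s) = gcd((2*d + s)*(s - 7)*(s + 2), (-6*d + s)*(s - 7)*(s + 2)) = s^2 - 5*s - 14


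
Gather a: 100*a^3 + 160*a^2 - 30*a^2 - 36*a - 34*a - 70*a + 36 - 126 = 100*a^3 + 130*a^2 - 140*a - 90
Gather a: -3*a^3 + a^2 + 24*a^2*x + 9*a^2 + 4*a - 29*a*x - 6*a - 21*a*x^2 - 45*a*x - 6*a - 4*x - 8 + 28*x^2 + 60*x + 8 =-3*a^3 + a^2*(24*x + 10) + a*(-21*x^2 - 74*x - 8) + 28*x^2 + 56*x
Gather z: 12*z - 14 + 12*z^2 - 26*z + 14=12*z^2 - 14*z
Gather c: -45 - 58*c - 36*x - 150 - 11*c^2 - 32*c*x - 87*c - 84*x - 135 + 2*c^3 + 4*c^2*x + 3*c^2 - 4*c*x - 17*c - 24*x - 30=2*c^3 + c^2*(4*x - 8) + c*(-36*x - 162) - 144*x - 360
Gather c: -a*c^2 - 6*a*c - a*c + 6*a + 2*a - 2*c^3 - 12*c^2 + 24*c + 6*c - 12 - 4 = 8*a - 2*c^3 + c^2*(-a - 12) + c*(30 - 7*a) - 16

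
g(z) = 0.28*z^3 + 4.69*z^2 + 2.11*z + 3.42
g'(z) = 0.84*z^2 + 9.38*z + 2.11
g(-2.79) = 27.96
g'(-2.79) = -17.52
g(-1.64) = 11.34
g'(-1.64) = -11.01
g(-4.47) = 62.69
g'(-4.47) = -23.03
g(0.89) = 9.21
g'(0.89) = 11.12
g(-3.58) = 43.13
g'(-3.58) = -20.70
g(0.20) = 4.03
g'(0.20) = 4.02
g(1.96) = 27.68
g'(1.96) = 23.72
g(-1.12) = 6.55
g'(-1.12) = -7.34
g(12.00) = 1187.94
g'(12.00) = 235.63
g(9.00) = 606.42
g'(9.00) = 154.57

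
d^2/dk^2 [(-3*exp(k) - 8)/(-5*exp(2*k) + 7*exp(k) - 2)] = (75*exp(4*k) + 905*exp(3*k) - 1020*exp(2*k) + 114*exp(k) + 124)*exp(k)/(125*exp(6*k) - 525*exp(5*k) + 885*exp(4*k) - 763*exp(3*k) + 354*exp(2*k) - 84*exp(k) + 8)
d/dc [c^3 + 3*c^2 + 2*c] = 3*c^2 + 6*c + 2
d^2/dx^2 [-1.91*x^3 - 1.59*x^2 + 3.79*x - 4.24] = -11.46*x - 3.18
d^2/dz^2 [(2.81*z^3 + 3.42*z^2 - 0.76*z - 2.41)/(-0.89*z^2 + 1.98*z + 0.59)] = (1.4210854715202e-14*z^4 - 35.833166*z^3 - 19.017138*z^2 - 28.955922*z + 17.270642)/(0.704969*z^6 - 4.705074*z^5 + 9.065451*z^4 - 1.524204*z^3 - 6.009681*z^2 - 2.067714*z - 0.205379)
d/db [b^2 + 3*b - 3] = 2*b + 3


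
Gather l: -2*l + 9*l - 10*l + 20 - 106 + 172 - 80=6 - 3*l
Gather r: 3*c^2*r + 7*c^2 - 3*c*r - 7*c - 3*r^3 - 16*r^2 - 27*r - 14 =7*c^2 - 7*c - 3*r^3 - 16*r^2 + r*(3*c^2 - 3*c - 27) - 14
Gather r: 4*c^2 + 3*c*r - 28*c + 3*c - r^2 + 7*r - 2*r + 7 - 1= 4*c^2 - 25*c - r^2 + r*(3*c + 5) + 6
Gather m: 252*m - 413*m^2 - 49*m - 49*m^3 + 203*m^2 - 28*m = -49*m^3 - 210*m^2 + 175*m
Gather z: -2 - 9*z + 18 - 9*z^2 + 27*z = -9*z^2 + 18*z + 16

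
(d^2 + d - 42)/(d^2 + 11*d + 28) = (d - 6)/(d + 4)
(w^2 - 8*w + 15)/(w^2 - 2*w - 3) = (w - 5)/(w + 1)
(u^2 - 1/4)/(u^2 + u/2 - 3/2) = (4*u^2 - 1)/(2*(2*u^2 + u - 3))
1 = 1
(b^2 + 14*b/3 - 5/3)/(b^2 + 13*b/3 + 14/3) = (3*b^2 + 14*b - 5)/(3*b^2 + 13*b + 14)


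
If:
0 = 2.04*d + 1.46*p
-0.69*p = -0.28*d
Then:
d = 0.00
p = 0.00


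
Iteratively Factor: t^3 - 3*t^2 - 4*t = (t + 1)*(t^2 - 4*t) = t*(t + 1)*(t - 4)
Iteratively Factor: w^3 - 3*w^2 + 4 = (w - 2)*(w^2 - w - 2) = (w - 2)*(w + 1)*(w - 2)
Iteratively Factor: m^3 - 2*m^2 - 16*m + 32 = (m - 4)*(m^2 + 2*m - 8) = (m - 4)*(m + 4)*(m - 2)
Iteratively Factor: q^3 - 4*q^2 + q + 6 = (q - 3)*(q^2 - q - 2) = (q - 3)*(q - 2)*(q + 1)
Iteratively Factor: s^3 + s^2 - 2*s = (s - 1)*(s^2 + 2*s) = (s - 1)*(s + 2)*(s)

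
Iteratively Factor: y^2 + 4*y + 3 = (y + 3)*(y + 1)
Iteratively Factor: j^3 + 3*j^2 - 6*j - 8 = (j + 4)*(j^2 - j - 2) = (j - 2)*(j + 4)*(j + 1)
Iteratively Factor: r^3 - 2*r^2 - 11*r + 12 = (r + 3)*(r^2 - 5*r + 4) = (r - 4)*(r + 3)*(r - 1)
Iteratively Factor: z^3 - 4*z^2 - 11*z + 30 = (z + 3)*(z^2 - 7*z + 10) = (z - 2)*(z + 3)*(z - 5)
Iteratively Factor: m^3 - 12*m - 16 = (m - 4)*(m^2 + 4*m + 4) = (m - 4)*(m + 2)*(m + 2)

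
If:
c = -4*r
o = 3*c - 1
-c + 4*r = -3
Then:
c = 3/2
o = 7/2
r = -3/8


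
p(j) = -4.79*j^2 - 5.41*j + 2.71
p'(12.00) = -120.37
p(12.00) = -751.97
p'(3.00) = -34.15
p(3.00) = -56.63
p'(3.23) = -36.35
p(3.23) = -64.74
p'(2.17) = -26.20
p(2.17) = -31.59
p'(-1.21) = 6.18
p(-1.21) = 2.24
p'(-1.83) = 12.12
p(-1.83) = -3.43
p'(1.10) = -15.95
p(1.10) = -9.04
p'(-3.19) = 25.15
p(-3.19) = -28.78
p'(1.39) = -18.73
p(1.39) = -14.06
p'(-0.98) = 3.98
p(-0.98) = 3.41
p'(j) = -9.58*j - 5.41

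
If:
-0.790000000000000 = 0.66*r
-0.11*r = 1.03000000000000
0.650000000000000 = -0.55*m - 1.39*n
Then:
No Solution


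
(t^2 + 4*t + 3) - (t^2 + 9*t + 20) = -5*t - 17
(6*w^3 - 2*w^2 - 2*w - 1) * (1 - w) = -6*w^4 + 8*w^3 - w - 1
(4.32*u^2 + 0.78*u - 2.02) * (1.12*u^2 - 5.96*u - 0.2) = 4.8384*u^4 - 24.8736*u^3 - 7.7752*u^2 + 11.8832*u + 0.404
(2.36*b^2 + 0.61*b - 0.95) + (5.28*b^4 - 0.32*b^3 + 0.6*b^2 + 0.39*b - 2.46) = 5.28*b^4 - 0.32*b^3 + 2.96*b^2 + 1.0*b - 3.41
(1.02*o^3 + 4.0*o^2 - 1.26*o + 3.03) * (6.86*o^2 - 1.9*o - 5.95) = 6.9972*o^5 + 25.502*o^4 - 22.3126*o^3 - 0.620200000000003*o^2 + 1.74*o - 18.0285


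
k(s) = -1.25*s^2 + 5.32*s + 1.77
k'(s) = 5.32 - 2.5*s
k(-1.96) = -13.46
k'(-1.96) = 10.22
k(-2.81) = -23.05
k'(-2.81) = 12.34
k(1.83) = 7.32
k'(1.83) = 0.74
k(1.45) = 6.86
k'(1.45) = 1.70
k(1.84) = 7.33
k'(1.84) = 0.72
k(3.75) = 4.14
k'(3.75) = -4.06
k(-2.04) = -14.28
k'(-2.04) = 10.42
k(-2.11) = -15.02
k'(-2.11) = 10.60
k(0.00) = 1.77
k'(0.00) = 5.32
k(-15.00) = -359.28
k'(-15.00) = 42.82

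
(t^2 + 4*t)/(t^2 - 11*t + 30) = t*(t + 4)/(t^2 - 11*t + 30)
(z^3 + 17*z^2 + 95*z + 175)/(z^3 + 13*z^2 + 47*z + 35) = (z + 5)/(z + 1)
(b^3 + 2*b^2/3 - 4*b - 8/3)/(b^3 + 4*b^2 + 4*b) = (3*b^2 - 4*b - 4)/(3*b*(b + 2))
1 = 1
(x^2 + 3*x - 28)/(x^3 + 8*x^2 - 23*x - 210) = (x - 4)/(x^2 + x - 30)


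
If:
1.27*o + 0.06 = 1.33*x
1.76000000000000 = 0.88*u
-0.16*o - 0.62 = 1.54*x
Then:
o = -0.42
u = 2.00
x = -0.36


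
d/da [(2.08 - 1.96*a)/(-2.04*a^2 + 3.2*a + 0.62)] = (-3.9984*a^2 + 8.4864*a - 7.8712)/(4.1616*a^4 - 13.056*a^3 + 7.7104*a^2 + 3.968*a + 0.3844)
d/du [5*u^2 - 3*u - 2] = 10*u - 3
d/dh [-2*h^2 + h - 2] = 1 - 4*h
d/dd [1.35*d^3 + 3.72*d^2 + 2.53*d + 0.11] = 4.05*d^2 + 7.44*d + 2.53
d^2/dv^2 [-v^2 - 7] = -2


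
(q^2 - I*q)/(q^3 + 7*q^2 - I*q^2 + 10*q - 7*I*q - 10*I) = q/(q^2 + 7*q + 10)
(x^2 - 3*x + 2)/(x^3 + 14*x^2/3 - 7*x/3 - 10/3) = 3*(x - 2)/(3*x^2 + 17*x + 10)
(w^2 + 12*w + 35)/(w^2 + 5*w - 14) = (w + 5)/(w - 2)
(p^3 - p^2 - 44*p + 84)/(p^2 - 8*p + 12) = p + 7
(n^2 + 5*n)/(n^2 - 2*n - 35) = n/(n - 7)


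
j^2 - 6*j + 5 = (j - 5)*(j - 1)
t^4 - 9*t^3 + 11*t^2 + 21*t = t*(t - 7)*(t - 3)*(t + 1)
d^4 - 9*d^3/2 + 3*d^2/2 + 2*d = d*(d - 4)*(d - 1)*(d + 1/2)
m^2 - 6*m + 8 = (m - 4)*(m - 2)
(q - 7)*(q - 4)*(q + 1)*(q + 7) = q^4 - 3*q^3 - 53*q^2 + 147*q + 196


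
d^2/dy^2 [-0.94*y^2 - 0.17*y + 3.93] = -1.88000000000000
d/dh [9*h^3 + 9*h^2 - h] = 27*h^2 + 18*h - 1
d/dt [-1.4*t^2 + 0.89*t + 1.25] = 0.89 - 2.8*t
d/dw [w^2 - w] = 2*w - 1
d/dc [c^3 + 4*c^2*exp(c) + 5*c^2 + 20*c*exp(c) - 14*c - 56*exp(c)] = 4*c^2*exp(c) + 3*c^2 + 28*c*exp(c) + 10*c - 36*exp(c) - 14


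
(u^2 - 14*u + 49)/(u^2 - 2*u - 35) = (u - 7)/(u + 5)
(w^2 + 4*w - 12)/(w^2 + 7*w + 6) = (w - 2)/(w + 1)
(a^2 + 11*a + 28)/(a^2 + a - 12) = (a + 7)/(a - 3)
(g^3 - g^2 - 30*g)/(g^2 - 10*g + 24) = g*(g + 5)/(g - 4)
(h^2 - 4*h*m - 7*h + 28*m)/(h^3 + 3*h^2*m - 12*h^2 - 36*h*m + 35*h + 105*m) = (h - 4*m)/(h^2 + 3*h*m - 5*h - 15*m)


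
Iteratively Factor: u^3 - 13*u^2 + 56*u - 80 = (u - 5)*(u^2 - 8*u + 16) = (u - 5)*(u - 4)*(u - 4)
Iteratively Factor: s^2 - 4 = (s - 2)*(s + 2)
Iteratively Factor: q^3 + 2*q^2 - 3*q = (q)*(q^2 + 2*q - 3) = q*(q - 1)*(q + 3)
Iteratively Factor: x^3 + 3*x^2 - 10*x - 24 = (x + 4)*(x^2 - x - 6) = (x + 2)*(x + 4)*(x - 3)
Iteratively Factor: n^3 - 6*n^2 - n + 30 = (n + 2)*(n^2 - 8*n + 15) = (n - 5)*(n + 2)*(n - 3)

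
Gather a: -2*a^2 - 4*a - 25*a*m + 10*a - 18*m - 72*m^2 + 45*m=-2*a^2 + a*(6 - 25*m) - 72*m^2 + 27*m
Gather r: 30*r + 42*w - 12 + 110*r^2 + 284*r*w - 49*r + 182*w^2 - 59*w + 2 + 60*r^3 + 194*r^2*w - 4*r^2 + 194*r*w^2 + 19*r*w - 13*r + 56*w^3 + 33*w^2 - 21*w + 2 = 60*r^3 + r^2*(194*w + 106) + r*(194*w^2 + 303*w - 32) + 56*w^3 + 215*w^2 - 38*w - 8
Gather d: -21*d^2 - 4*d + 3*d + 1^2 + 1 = -21*d^2 - d + 2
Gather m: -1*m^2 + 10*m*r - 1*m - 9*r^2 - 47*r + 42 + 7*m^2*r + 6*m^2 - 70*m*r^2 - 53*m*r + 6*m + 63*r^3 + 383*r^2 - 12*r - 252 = m^2*(7*r + 5) + m*(-70*r^2 - 43*r + 5) + 63*r^3 + 374*r^2 - 59*r - 210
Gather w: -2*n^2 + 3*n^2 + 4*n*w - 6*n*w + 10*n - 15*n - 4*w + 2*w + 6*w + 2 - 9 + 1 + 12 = n^2 - 5*n + w*(4 - 2*n) + 6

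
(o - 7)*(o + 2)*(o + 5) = o^3 - 39*o - 70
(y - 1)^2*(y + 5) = y^3 + 3*y^2 - 9*y + 5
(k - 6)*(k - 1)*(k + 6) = k^3 - k^2 - 36*k + 36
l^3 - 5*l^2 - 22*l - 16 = (l - 8)*(l + 1)*(l + 2)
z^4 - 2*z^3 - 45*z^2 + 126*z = z*(z - 6)*(z - 3)*(z + 7)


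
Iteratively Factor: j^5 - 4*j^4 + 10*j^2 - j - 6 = (j + 1)*(j^4 - 5*j^3 + 5*j^2 + 5*j - 6) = (j - 3)*(j + 1)*(j^3 - 2*j^2 - j + 2) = (j - 3)*(j - 2)*(j + 1)*(j^2 - 1) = (j - 3)*(j - 2)*(j + 1)^2*(j - 1)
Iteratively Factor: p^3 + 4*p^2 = (p + 4)*(p^2) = p*(p + 4)*(p)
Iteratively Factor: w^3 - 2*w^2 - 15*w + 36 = (w + 4)*(w^2 - 6*w + 9) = (w - 3)*(w + 4)*(w - 3)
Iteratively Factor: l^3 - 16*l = (l)*(l^2 - 16) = l*(l + 4)*(l - 4)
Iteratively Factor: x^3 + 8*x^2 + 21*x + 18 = (x + 3)*(x^2 + 5*x + 6) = (x + 3)^2*(x + 2)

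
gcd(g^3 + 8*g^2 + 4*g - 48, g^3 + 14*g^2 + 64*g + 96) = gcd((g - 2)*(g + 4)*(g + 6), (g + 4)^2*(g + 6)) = g^2 + 10*g + 24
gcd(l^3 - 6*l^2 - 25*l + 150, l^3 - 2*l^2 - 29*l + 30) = l^2 - l - 30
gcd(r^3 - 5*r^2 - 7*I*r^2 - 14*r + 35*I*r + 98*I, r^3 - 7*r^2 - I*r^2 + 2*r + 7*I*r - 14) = r - 7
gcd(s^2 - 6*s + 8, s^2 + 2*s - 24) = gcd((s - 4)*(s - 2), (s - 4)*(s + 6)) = s - 4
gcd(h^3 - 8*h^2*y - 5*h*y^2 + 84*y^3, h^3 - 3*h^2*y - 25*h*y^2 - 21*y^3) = -h^2 + 4*h*y + 21*y^2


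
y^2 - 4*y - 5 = (y - 5)*(y + 1)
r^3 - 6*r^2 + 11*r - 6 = (r - 3)*(r - 2)*(r - 1)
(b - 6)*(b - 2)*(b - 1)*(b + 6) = b^4 - 3*b^3 - 34*b^2 + 108*b - 72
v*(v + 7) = v^2 + 7*v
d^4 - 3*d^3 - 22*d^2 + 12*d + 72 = (d - 6)*(d - 2)*(d + 2)*(d + 3)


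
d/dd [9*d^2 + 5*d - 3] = 18*d + 5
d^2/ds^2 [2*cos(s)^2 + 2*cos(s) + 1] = -2*cos(s) - 4*cos(2*s)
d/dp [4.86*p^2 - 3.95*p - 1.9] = 9.72*p - 3.95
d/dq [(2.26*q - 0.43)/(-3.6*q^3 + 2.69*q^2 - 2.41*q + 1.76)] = (16.272*q^3 - 10.7234*q^2 + 2.3134*q + 2.9413)/(12.96*q^6 - 19.368*q^5 + 24.5881*q^4 - 25.6378*q^3 + 15.2769*q^2 - 8.4832*q + 3.0976)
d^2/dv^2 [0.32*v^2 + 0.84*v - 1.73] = 0.640000000000000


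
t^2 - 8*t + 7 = (t - 7)*(t - 1)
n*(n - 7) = n^2 - 7*n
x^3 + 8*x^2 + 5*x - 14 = (x - 1)*(x + 2)*(x + 7)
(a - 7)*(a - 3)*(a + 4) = a^3 - 6*a^2 - 19*a + 84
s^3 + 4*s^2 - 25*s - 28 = (s - 4)*(s + 1)*(s + 7)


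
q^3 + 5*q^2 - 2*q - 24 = (q - 2)*(q + 3)*(q + 4)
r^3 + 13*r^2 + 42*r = r*(r + 6)*(r + 7)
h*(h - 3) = h^2 - 3*h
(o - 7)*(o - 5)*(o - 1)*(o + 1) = o^4 - 12*o^3 + 34*o^2 + 12*o - 35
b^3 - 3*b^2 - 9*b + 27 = (b - 3)^2*(b + 3)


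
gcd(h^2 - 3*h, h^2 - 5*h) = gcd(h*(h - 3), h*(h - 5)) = h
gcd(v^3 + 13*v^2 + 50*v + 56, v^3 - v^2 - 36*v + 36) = 1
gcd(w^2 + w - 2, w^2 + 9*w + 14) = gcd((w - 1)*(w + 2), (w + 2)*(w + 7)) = w + 2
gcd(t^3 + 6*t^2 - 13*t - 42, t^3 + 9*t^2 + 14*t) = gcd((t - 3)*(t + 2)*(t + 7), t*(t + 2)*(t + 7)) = t^2 + 9*t + 14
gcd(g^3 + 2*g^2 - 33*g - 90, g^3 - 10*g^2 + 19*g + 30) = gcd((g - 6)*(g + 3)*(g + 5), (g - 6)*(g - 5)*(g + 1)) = g - 6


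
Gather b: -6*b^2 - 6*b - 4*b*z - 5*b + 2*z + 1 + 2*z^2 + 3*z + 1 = -6*b^2 + b*(-4*z - 11) + 2*z^2 + 5*z + 2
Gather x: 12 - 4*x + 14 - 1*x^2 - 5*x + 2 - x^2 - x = -2*x^2 - 10*x + 28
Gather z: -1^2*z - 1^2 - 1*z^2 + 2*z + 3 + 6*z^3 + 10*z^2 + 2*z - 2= 6*z^3 + 9*z^2 + 3*z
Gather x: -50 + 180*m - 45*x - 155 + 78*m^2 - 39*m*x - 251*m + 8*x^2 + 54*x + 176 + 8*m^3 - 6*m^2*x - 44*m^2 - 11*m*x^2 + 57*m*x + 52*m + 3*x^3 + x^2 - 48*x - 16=8*m^3 + 34*m^2 - 19*m + 3*x^3 + x^2*(9 - 11*m) + x*(-6*m^2 + 18*m - 39) - 45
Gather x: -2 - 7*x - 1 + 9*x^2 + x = 9*x^2 - 6*x - 3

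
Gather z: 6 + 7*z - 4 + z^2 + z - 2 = z^2 + 8*z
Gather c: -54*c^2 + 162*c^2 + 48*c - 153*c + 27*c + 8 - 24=108*c^2 - 78*c - 16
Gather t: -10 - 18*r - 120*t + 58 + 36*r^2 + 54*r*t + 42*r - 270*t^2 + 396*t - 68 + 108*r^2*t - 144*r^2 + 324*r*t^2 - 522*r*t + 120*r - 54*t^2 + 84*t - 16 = -108*r^2 + 144*r + t^2*(324*r - 324) + t*(108*r^2 - 468*r + 360) - 36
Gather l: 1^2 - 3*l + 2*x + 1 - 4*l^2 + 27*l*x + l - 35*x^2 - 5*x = -4*l^2 + l*(27*x - 2) - 35*x^2 - 3*x + 2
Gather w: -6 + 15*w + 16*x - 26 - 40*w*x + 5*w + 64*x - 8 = w*(20 - 40*x) + 80*x - 40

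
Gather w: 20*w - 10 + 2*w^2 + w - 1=2*w^2 + 21*w - 11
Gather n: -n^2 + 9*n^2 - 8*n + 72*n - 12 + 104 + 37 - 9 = 8*n^2 + 64*n + 120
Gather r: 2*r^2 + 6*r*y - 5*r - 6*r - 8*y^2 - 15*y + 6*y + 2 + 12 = 2*r^2 + r*(6*y - 11) - 8*y^2 - 9*y + 14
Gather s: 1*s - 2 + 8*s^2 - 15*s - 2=8*s^2 - 14*s - 4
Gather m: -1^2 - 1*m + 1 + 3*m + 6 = 2*m + 6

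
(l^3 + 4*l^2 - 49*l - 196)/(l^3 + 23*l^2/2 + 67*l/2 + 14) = 2*(l - 7)/(2*l + 1)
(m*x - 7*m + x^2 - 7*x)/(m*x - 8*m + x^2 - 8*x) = (x - 7)/(x - 8)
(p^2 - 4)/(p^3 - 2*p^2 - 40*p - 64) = (p - 2)/(p^2 - 4*p - 32)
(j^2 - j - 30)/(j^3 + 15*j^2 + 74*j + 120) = (j - 6)/(j^2 + 10*j + 24)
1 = 1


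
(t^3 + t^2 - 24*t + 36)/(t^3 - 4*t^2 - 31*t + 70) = (t^2 + 3*t - 18)/(t^2 - 2*t - 35)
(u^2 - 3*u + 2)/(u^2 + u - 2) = (u - 2)/(u + 2)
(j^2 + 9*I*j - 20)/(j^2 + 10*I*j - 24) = (j + 5*I)/(j + 6*I)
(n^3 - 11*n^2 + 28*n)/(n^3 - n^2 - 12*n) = (n - 7)/(n + 3)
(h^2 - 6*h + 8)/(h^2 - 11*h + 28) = (h - 2)/(h - 7)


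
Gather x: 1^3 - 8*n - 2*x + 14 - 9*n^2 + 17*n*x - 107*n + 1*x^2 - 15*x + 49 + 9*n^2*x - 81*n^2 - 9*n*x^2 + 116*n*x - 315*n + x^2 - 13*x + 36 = -90*n^2 - 430*n + x^2*(2 - 9*n) + x*(9*n^2 + 133*n - 30) + 100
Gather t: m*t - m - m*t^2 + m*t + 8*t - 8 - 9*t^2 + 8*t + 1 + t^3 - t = -m + t^3 + t^2*(-m - 9) + t*(2*m + 15) - 7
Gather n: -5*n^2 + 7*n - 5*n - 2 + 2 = -5*n^2 + 2*n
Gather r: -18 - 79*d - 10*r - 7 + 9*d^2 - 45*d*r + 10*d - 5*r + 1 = 9*d^2 - 69*d + r*(-45*d - 15) - 24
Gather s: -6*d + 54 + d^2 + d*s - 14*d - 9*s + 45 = d^2 - 20*d + s*(d - 9) + 99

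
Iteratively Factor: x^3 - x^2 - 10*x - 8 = (x + 2)*(x^2 - 3*x - 4) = (x + 1)*(x + 2)*(x - 4)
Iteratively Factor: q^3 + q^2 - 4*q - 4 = (q + 2)*(q^2 - q - 2) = (q + 1)*(q + 2)*(q - 2)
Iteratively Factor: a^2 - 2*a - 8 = (a - 4)*(a + 2)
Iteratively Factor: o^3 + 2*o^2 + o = (o + 1)*(o^2 + o) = (o + 1)^2*(o)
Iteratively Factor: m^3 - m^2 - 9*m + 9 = (m + 3)*(m^2 - 4*m + 3) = (m - 3)*(m + 3)*(m - 1)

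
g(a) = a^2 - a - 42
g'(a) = 2*a - 1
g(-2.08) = -35.59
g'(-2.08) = -5.16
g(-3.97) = -22.27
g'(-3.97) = -8.94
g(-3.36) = -27.35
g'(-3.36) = -7.72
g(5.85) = -13.63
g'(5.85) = 10.70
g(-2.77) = -31.56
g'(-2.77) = -6.54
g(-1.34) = -38.86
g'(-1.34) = -3.68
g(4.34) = -27.50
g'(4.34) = 7.68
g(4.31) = -27.73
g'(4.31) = 7.62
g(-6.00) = 0.00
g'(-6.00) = -13.00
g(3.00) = -36.00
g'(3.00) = 5.00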